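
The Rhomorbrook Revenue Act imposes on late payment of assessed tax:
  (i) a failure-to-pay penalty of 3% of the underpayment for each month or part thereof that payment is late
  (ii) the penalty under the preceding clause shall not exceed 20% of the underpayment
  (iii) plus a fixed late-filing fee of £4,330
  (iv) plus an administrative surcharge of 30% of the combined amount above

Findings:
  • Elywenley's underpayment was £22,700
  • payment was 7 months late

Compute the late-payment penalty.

£11,531

Accrued rate: 3% × 7 = 21%, capped at 20% → 20%
Failure-to-pay penalty: 20% of £22,700 = £4,540
Penalty before surcharge: £4,540 + £4,330 = £8,870
Administrative surcharge: 30% of £8,870 = £2,661
Total penalty: £8,870 + £2,661 = £11,531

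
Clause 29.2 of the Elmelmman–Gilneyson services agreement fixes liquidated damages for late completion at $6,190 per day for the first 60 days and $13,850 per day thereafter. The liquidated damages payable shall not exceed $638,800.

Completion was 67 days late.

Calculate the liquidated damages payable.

First 60 days: 60 × $6,190 = $371,400
Remaining days: (67 − 60) × $13,850 = $96,950
Accrued per-day damages: $371,400 + $96,950 = $468,350
Cap at $638,800: $468,350 is within the cap, no reduction.

$468,350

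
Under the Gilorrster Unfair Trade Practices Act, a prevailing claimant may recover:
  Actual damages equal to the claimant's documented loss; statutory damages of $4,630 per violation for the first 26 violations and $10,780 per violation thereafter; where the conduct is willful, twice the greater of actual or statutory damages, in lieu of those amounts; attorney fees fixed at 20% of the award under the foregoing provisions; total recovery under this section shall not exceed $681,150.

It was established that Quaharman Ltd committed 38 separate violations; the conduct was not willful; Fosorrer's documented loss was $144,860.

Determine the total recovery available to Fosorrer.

First 26 violations: 26 × $4,630 = $120,380
Remaining violations: (38 − 26) × $10,780 = $129,360
Statutory damages: $120,380 + $129,360 = $249,740
Conduct not willful: the in-lieu enhancement does not apply.
Actual plus statutory damages: $144,860 + $249,740 = $394,600
Attorney fees: 20% of $394,600 = $78,920
Total before cap: $394,600 + $78,920 = $473,520
Cap at $681,150: $473,520 is within the cap, no reduction.

$473,520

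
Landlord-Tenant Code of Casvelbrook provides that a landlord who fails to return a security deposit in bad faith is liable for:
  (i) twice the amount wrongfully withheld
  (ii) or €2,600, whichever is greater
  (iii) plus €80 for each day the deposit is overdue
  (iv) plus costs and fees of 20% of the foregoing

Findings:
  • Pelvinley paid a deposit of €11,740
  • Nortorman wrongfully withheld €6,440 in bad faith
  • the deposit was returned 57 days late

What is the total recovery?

Doubled: 2 × €6,440 = €12,880
Minimum €2,600: €12,880 meets the minimum, no increase.
Late-return penalty: 57 × €80 = €4,560
Damages plus late penalty: €12,880 + €4,560 = €17,440
Costs and fees: 20% of €17,440 = €3,488
Total recovery: €17,440 + €3,488 = €20,928

€20,928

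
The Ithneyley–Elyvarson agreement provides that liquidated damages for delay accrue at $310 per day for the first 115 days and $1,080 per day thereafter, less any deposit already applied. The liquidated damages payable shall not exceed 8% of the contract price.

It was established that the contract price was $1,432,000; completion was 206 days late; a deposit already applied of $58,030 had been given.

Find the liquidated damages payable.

First 115 days: 115 × $310 = $35,650
Remaining days: (206 − 115) × $1,080 = $98,280
Accrued per-day damages: $35,650 + $98,280 = $133,930
Less deposit already applied: $133,930 − $58,030 = $75,900
Cap: 8% of $1,432,000 = $114,560
Cap at $114,560: $75,900 is within the cap, no reduction.

$75,900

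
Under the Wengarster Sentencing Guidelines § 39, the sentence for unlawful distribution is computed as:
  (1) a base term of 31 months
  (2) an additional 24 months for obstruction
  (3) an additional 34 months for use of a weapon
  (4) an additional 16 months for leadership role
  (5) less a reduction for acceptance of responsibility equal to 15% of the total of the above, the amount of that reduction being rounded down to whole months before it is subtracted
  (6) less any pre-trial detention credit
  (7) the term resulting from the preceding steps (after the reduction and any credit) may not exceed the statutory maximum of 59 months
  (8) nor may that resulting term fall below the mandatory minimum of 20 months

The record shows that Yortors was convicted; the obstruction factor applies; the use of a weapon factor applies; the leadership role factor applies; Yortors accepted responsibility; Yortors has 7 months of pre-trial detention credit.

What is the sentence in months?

59 months

Obstruction enhancement: +24 months
Use of a weapon enhancement: +34 months
Leadership role enhancement: +16 months
Adjusted term: 31 months + 24 months + 34 months + 16 months = 105 months
Acceptance of responsibility reduction: 15% of 105 months = 15 months (rounded down)
After reduction: 105 − 15 = 90 months
Less pre-trial detention credit: 90 months − 7 months = 83 months
Cap at 59 months: 83 months exceeds the cap → 59 months
Minimum 20 months: 59 months meets the minimum, no increase.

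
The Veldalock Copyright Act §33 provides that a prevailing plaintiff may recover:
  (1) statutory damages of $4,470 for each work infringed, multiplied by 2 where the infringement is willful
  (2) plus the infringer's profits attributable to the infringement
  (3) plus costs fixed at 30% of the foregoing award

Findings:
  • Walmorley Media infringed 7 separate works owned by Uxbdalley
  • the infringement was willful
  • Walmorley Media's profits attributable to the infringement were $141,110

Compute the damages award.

$264,797

Statutory damages: 7 × $4,470 = $31,290
Doubled: 2 × $31,290 = $62,580
Combined award: $62,580 + $141,110 = $203,690
Costs: 30% of $203,690 = $61,107
Award plus costs: $203,690 + $61,107 = $264,797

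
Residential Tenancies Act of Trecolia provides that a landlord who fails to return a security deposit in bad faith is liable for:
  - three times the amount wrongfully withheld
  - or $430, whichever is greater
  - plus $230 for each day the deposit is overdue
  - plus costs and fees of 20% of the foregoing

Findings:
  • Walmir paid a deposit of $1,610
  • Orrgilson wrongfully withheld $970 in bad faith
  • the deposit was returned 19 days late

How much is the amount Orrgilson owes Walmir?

Trebled: 3 × $970 = $2,910
Minimum $430: $2,910 meets the minimum, no increase.
Late-return penalty: 19 × $230 = $4,370
Damages plus late penalty: $2,910 + $4,370 = $7,280
Costs and fees: 20% of $7,280 = $1,456
Total recovery: $7,280 + $1,456 = $8,736

$8,736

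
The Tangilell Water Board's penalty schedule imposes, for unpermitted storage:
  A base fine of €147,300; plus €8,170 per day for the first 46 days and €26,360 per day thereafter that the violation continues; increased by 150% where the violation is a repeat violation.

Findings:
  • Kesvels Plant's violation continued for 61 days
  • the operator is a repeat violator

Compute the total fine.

First 46 days: 46 × €8,170 = €375,820
Remaining days: (61 − 46) × €26,360 = €395,400
Per-day component: €375,820 + €395,400 = €771,220
Base plus per-day: €147,300 + €771,220 = €918,520
Enhancement: 150% of €918,520 = €1,377,780
Enhanced fine: €918,520 + €1,377,780 = €2,296,300

€2,296,300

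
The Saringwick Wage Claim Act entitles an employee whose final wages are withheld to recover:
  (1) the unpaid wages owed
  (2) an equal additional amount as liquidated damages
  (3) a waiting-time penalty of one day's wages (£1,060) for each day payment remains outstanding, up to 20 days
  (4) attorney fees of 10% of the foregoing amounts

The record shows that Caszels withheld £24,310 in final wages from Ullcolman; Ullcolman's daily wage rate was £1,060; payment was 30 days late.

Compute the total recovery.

Liquidated damages (equal amount): £24,310
Penalty days: min(30, 20) = 20
Waiting-time penalty: 20 × £1,060 = £21,200
Subtotal: £24,310 + £24,310 + £21,200 = £69,820
Attorney fees: 10% of £69,820 = £6,982
Total award: £69,820 + £6,982 = £76,802

£76,802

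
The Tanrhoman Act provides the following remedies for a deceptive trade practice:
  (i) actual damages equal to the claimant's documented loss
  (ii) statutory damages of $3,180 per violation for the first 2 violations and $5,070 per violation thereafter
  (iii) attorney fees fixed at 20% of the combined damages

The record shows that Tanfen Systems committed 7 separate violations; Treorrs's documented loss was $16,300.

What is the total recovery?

First 2 violations: 2 × $3,180 = $6,360
Remaining violations: (7 − 2) × $5,070 = $25,350
Statutory damages: $6,360 + $25,350 = $31,710
Combined damages: $16,300 + $31,710 = $48,010
Attorney fees: 20% of $48,010 = $9,602
Total recovery: $48,010 + $9,602 = $57,612

$57,612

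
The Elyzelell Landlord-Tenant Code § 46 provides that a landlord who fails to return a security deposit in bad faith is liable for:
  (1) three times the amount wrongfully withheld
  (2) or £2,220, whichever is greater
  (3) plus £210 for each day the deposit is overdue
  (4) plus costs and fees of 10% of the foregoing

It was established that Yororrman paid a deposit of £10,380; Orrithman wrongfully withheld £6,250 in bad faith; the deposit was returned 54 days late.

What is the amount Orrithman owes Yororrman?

Trebled: 3 × £6,250 = £18,750
Minimum £2,220: £18,750 meets the minimum, no increase.
Late-return penalty: 54 × £210 = £11,340
Damages plus late penalty: £18,750 + £11,340 = £30,090
Costs and fees: 10% of £30,090 = £3,009
Total recovery: £30,090 + £3,009 = £33,099

£33,099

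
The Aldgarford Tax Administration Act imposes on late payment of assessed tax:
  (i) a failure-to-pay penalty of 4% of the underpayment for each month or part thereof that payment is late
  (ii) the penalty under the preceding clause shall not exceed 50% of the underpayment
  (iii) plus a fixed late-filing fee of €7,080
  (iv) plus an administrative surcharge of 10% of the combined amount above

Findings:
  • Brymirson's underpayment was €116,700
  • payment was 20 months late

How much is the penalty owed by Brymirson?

Accrued rate: 4% × 20 = 80%, capped at 50% → 50%
Failure-to-pay penalty: 50% of €116,700 = €58,350
Penalty before surcharge: €58,350 + €7,080 = €65,430
Administrative surcharge: 10% of €65,430 = €6,543
Total penalty: €65,430 + €6,543 = €71,973

€71,973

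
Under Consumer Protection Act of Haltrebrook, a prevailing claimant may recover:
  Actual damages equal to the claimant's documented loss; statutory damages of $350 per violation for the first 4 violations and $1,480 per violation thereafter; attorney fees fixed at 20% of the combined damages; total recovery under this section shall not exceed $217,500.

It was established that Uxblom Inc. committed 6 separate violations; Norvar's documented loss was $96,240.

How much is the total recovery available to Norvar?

First 4 violations: 4 × $350 = $1,400
Remaining violations: (6 − 4) × $1,480 = $2,960
Statutory damages: $1,400 + $2,960 = $4,360
Combined damages: $96,240 + $4,360 = $100,600
Attorney fees: 20% of $100,600 = $20,120
Total before cap: $100,600 + $20,120 = $120,720
Cap at $217,500: $120,720 is within the cap, no reduction.

Total recovery: $120,720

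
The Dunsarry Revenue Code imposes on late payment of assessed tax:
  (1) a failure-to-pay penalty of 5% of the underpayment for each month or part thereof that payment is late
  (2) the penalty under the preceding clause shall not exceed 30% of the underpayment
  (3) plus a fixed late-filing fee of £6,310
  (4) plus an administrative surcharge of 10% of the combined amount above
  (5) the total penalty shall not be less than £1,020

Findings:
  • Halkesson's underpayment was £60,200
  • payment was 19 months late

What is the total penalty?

£26,807

Accrued rate: 5% × 19 = 95%, capped at 30% → 30%
Failure-to-pay penalty: 30% of £60,200 = £18,060
Penalty before surcharge: £18,060 + £6,310 = £24,370
Administrative surcharge: 10% of £24,370 = £2,437
Total penalty: £24,370 + £2,437 = £26,807
Minimum £1,020: £26,807 meets the minimum, no increase.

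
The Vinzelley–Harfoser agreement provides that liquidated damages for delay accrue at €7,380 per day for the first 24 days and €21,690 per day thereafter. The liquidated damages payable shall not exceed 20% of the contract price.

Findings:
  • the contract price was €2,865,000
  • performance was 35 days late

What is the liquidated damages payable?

First 24 days: 24 × €7,380 = €177,120
Remaining days: (35 − 24) × €21,690 = €238,590
Accrued per-day damages: €177,120 + €238,590 = €415,710
Cap: 20% of €2,865,000 = €573,000
Cap at €573,000: €415,710 is within the cap, no reduction.

€415,710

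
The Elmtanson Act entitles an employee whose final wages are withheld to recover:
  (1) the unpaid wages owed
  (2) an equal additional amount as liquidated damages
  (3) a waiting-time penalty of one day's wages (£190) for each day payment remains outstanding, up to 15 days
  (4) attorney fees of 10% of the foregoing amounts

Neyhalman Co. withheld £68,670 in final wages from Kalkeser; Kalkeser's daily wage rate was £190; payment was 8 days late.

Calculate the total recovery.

Liquidated damages (equal amount): £68,670
Penalty days: min(8, 15) = 8
Waiting-time penalty: 8 × £190 = £1,520
Subtotal: £68,670 + £68,670 + £1,520 = £138,860
Attorney fees: 10% of £138,860 = £13,886
Total award: £138,860 + £13,886 = £152,746

Total award: £152,746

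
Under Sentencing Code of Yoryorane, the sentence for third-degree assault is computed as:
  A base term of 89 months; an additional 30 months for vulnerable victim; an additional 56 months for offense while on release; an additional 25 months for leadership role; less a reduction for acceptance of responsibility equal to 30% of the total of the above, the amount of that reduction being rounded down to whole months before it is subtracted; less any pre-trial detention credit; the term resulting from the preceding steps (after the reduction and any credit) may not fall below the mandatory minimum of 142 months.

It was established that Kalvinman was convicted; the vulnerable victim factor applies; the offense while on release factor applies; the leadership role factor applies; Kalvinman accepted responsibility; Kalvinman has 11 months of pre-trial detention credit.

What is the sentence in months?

Vulnerable victim enhancement: +30 months
Offense while on release enhancement: +56 months
Leadership role enhancement: +25 months
Adjusted term: 89 months + 30 months + 56 months + 25 months = 200 months
Acceptance of responsibility reduction: 30% of 200 months = 60 months (rounded down)
After reduction: 200 − 60 = 140 months
Less pre-trial detention credit: 140 months − 11 months = 129 months
Minimum 142 months: 129 months is below the minimum → 142 months

142 months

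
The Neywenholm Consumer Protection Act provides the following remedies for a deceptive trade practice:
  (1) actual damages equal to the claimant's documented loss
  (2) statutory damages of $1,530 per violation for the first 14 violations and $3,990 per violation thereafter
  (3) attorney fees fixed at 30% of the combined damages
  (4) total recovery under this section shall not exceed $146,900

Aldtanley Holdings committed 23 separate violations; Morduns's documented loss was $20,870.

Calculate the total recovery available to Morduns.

First 14 violations: 14 × $1,530 = $21,420
Remaining violations: (23 − 14) × $3,990 = $35,910
Statutory damages: $21,420 + $35,910 = $57,330
Combined damages: $20,870 + $57,330 = $78,200
Attorney fees: 30% of $78,200 = $23,460
Total before cap: $78,200 + $23,460 = $101,660
Cap at $146,900: $101,660 is within the cap, no reduction.

$101,660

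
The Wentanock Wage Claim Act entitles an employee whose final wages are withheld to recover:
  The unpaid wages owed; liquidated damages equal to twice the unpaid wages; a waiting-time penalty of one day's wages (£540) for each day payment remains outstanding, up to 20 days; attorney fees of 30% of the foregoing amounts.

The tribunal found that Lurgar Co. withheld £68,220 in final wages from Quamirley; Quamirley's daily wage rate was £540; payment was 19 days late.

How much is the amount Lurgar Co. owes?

Doubled: 2 × £68,220 = £136,440
Penalty days: min(19, 20) = 19
Waiting-time penalty: 19 × £540 = £10,260
Subtotal: £68,220 + £136,440 + £10,260 = £214,920
Attorney fees: 30% of £214,920 = £64,476
Total award: £214,920 + £64,476 = £279,396

£279,396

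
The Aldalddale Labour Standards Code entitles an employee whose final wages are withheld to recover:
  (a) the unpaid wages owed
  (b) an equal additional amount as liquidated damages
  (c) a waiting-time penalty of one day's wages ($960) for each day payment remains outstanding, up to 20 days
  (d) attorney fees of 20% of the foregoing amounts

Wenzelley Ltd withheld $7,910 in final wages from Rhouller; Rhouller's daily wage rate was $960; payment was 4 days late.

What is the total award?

Liquidated damages (equal amount): $7,910
Penalty days: min(4, 20) = 4
Waiting-time penalty: 4 × $960 = $3,840
Subtotal: $7,910 + $7,910 + $3,840 = $19,660
Attorney fees: 20% of $19,660 = $3,932
Total award: $19,660 + $3,932 = $23,592

$23,592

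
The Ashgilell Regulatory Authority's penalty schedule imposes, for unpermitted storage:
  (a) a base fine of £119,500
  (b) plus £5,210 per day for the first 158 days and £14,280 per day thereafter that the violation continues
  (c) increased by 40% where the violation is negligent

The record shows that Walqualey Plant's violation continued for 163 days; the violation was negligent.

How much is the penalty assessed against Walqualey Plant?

First 158 days: 158 × £5,210 = £823,180
Remaining days: (163 − 158) × £14,280 = £71,400
Per-day component: £823,180 + £71,400 = £894,580
Base plus per-day: £119,500 + £894,580 = £1,014,080
Enhancement: 40% of £1,014,080 = £405,632
Enhanced fine: £1,014,080 + £405,632 = £1,419,712

£1,419,712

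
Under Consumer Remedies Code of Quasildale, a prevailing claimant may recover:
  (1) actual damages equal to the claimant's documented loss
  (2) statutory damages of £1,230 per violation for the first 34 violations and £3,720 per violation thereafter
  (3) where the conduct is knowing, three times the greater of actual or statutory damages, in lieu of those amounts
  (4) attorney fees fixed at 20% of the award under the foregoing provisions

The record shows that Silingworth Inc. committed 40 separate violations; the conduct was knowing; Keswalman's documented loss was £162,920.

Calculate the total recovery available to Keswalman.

First 34 violations: 34 × £1,230 = £41,820
Remaining violations: (40 − 34) × £3,720 = £22,320
Statutory damages: £41,820 + £22,320 = £64,140
Greater of actual damages (£162,920) or statutory damages (£64,140): £162,920
Trebled: 3 × £162,920 = £488,760
Attorney fees: 20% of £488,760 = £97,752
Total recovery: £488,760 + £97,752 = £586,512

£586,512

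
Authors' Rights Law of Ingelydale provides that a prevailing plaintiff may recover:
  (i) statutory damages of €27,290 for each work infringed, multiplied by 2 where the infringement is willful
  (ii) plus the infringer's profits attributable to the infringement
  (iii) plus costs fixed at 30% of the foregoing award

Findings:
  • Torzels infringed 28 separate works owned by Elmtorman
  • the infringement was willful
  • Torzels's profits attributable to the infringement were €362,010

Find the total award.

Statutory damages: 28 × €27,290 = €764,120
Doubled: 2 × €764,120 = €1,528,240
Combined award: €1,528,240 + €362,010 = €1,890,250
Costs: 30% of €1,890,250 = €567,075
Award plus costs: €1,890,250 + €567,075 = €2,457,325

€2,457,325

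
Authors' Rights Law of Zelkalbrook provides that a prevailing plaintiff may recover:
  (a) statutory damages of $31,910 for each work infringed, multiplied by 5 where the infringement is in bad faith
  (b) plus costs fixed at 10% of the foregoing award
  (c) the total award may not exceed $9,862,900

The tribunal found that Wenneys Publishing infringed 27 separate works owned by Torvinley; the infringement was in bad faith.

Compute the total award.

Statutory damages: 27 × $31,910 = $861,570
Multiplied by 5: 5 × $861,570 = $4,307,850
Costs: 10% of $4,307,850 = $430,785
Award plus costs: $4,307,850 + $430,785 = $4,738,635
Cap at $9,862,900: $4,738,635 is within the cap, no reduction.

$4,738,635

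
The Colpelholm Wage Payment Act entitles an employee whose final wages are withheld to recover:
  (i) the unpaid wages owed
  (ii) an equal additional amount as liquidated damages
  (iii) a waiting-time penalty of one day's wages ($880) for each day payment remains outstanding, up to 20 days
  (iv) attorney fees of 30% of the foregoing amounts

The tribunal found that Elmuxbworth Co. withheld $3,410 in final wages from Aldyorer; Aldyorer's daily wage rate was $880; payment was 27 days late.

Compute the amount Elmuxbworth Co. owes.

Liquidated damages (equal amount): $3,410
Penalty days: min(27, 20) = 20
Waiting-time penalty: 20 × $880 = $17,600
Subtotal: $3,410 + $3,410 + $17,600 = $24,420
Attorney fees: 30% of $24,420 = $7,326
Total award: $24,420 + $7,326 = $31,746

Total award: $31,746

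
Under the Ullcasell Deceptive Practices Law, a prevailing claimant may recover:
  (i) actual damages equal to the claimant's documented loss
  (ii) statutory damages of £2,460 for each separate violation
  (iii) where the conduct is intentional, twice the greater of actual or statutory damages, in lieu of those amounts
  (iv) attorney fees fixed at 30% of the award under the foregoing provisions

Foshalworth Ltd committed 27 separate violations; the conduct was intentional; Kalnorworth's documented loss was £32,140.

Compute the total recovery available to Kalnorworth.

Statutory damages: 27 × £2,460 = £66,420
Greater of actual damages (£32,140) or statutory damages (£66,420): £66,420
Doubled: 2 × £66,420 = £132,840
Attorney fees: 30% of £132,840 = £39,852
Total recovery: £132,840 + £39,852 = £172,692

£172,692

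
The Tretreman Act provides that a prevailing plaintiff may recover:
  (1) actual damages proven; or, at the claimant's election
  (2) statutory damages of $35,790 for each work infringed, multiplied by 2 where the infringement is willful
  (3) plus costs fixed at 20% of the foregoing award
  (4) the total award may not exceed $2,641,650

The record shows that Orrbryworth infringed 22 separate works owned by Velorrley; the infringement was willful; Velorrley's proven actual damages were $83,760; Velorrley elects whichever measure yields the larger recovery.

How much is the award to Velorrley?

$1,889,712

Statutory damages: 22 × $35,790 = $787,380
Doubled: 2 × $787,380 = $1,574,760
Greater of actual damages ($83,760) or enhanced statutory damages ($1,574,760): $1,574,760
Costs: 20% of $1,574,760 = $314,952
Award plus costs: $1,574,760 + $314,952 = $1,889,712
Cap at $2,641,650: $1,889,712 is within the cap, no reduction.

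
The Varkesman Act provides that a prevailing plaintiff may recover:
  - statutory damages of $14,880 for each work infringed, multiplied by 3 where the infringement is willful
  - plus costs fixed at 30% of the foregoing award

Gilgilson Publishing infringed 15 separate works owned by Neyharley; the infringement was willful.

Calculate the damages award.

Statutory damages: 15 × $14,880 = $223,200
Trebled: 3 × $223,200 = $669,600
Costs: 30% of $669,600 = $200,880
Award plus costs: $669,600 + $200,880 = $870,480

Award: $870,480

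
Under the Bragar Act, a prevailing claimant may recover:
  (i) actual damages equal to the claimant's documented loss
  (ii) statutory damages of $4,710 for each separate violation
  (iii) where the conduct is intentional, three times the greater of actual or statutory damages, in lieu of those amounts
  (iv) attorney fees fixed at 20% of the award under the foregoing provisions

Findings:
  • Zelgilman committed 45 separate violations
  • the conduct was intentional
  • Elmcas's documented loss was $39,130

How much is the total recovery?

Statutory damages: 45 × $4,710 = $211,950
Greater of actual damages ($39,130) or statutory damages ($211,950): $211,950
Trebled: 3 × $211,950 = $635,850
Attorney fees: 20% of $635,850 = $127,170
Total recovery: $635,850 + $127,170 = $763,020

$763,020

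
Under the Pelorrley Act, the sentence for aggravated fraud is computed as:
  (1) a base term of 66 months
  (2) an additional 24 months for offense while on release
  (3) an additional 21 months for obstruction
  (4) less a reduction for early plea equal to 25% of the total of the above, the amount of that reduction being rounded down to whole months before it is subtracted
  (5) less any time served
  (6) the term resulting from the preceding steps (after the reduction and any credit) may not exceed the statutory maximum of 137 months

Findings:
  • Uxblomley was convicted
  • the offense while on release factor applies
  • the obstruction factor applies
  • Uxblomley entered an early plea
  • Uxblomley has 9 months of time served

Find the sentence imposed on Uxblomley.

75 months

Offense while on release enhancement: +24 months
Obstruction enhancement: +21 months
Adjusted term: 66 months + 24 months + 21 months = 111 months
Early plea reduction: 25% of 111 months = 27 months (rounded down)
After reduction: 111 − 27 = 84 months
Less time served: 84 months − 9 months = 75 months
Cap at 137 months: 75 months is within the cap, no reduction.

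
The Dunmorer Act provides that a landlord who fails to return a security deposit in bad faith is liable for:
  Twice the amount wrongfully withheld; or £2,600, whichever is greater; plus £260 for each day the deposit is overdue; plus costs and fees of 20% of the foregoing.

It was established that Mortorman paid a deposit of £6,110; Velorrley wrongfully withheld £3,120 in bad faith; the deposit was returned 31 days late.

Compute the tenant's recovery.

£17,160

Doubled: 2 × £3,120 = £6,240
Minimum £2,600: £6,240 meets the minimum, no increase.
Late-return penalty: 31 × £260 = £8,060
Damages plus late penalty: £6,240 + £8,060 = £14,300
Costs and fees: 20% of £14,300 = £2,860
Total recovery: £14,300 + £2,860 = £17,160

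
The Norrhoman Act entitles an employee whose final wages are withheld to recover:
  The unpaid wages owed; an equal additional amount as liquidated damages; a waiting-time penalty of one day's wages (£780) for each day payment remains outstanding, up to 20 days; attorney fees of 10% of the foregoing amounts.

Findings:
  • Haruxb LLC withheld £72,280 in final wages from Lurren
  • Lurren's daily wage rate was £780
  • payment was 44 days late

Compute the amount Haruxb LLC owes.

Total award: £176,176

Liquidated damages (equal amount): £72,280
Penalty days: min(44, 20) = 20
Waiting-time penalty: 20 × £780 = £15,600
Subtotal: £72,280 + £72,280 + £15,600 = £160,160
Attorney fees: 10% of £160,160 = £16,016
Total award: £160,160 + £16,016 = £176,176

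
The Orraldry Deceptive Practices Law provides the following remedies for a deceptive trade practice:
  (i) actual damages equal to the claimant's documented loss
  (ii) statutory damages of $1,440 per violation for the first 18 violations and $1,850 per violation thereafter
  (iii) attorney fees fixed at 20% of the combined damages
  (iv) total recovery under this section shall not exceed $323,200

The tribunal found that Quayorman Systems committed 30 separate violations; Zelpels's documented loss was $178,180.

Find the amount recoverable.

First 18 violations: 18 × $1,440 = $25,920
Remaining violations: (30 − 18) × $1,850 = $22,200
Statutory damages: $25,920 + $22,200 = $48,120
Combined damages: $178,180 + $48,120 = $226,300
Attorney fees: 20% of $226,300 = $45,260
Total before cap: $226,300 + $45,260 = $271,560
Cap at $323,200: $271,560 is within the cap, no reduction.

$271,560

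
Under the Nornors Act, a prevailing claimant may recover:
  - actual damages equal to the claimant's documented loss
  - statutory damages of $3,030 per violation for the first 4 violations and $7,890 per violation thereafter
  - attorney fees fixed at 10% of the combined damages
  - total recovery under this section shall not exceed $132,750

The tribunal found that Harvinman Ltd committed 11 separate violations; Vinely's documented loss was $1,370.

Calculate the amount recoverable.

First 4 violations: 4 × $3,030 = $12,120
Remaining violations: (11 − 4) × $7,890 = $55,230
Statutory damages: $12,120 + $55,230 = $67,350
Combined damages: $1,370 + $67,350 = $68,720
Attorney fees: 10% of $68,720 = $6,872
Total before cap: $68,720 + $6,872 = $75,592
Cap at $132,750: $75,592 is within the cap, no reduction.

$75,592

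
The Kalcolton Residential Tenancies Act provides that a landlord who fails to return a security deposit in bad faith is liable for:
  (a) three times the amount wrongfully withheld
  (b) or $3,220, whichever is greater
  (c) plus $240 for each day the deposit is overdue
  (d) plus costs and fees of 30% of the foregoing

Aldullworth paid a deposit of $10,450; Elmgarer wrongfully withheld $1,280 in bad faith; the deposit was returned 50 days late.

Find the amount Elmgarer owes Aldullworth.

Recovery: $20,592

Trebled: 3 × $1,280 = $3,840
Minimum $3,220: $3,840 meets the minimum, no increase.
Late-return penalty: 50 × $240 = $12,000
Damages plus late penalty: $3,840 + $12,000 = $15,840
Costs and fees: 30% of $15,840 = $4,752
Total recovery: $15,840 + $4,752 = $20,592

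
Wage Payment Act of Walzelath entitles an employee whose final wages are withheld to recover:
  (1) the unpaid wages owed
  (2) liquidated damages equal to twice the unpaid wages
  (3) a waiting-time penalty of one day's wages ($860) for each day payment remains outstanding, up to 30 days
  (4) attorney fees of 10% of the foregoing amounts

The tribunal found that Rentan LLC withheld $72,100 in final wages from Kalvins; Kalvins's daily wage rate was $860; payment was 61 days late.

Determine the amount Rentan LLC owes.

Doubled: 2 × $72,100 = $144,200
Penalty days: min(61, 30) = 30
Waiting-time penalty: 30 × $860 = $25,800
Subtotal: $72,100 + $144,200 + $25,800 = $242,100
Attorney fees: 10% of $242,100 = $24,210
Total award: $242,100 + $24,210 = $266,310

Total award: $266,310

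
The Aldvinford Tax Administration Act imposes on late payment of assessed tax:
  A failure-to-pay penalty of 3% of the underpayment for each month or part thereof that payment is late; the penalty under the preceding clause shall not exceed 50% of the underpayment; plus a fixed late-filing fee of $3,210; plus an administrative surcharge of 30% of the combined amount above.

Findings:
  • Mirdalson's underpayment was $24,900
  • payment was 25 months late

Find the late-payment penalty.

$20,358

Accrued rate: 3% × 25 = 75%, capped at 50% → 50%
Failure-to-pay penalty: 50% of $24,900 = $12,450
Penalty before surcharge: $12,450 + $3,210 = $15,660
Administrative surcharge: 30% of $15,660 = $4,698
Total penalty: $15,660 + $4,698 = $20,358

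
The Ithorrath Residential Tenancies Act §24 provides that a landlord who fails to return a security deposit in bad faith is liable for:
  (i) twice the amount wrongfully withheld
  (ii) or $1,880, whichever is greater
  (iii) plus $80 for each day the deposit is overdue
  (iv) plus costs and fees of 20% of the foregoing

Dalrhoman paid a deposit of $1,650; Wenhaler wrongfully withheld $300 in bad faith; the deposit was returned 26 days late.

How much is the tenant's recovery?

Doubled: 2 × $300 = $600
Minimum $1,880: $600 is below the minimum → $1,880
Late-return penalty: 26 × $80 = $2,080
Damages plus late penalty: $1,880 + $2,080 = $3,960
Costs and fees: 20% of $3,960 = $792
Total recovery: $3,960 + $792 = $4,752

Recovery: $4,752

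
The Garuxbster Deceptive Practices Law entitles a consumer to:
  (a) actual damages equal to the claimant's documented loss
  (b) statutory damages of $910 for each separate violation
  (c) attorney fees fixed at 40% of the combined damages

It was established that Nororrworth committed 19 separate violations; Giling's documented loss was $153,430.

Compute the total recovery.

$239,008

Statutory damages: 19 × $910 = $17,290
Combined damages: $153,430 + $17,290 = $170,720
Attorney fees: 40% of $170,720 = $68,288
Total recovery: $170,720 + $68,288 = $239,008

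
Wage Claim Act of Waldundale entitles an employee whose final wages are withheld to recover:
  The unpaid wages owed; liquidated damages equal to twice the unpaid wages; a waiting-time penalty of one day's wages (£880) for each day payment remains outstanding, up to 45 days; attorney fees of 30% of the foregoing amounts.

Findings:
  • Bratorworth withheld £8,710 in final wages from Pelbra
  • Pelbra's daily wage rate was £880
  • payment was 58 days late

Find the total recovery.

£85,449

Doubled: 2 × £8,710 = £17,420
Penalty days: min(58, 45) = 45
Waiting-time penalty: 45 × £880 = £39,600
Subtotal: £8,710 + £17,420 + £39,600 = £65,730
Attorney fees: 30% of £65,730 = £19,719
Total award: £65,730 + £19,719 = £85,449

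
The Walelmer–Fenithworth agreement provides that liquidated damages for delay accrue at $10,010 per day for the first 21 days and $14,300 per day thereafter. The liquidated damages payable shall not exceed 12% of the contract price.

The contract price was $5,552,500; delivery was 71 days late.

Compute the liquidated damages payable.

$666,300

First 21 days: 21 × $10,010 = $210,210
Remaining days: (71 − 21) × $14,300 = $715,000
Accrued per-day damages: $210,210 + $715,000 = $925,210
Cap: 12% of $5,552,500 = $666,300
Cap at $666,300: $925,210 exceeds the cap → $666,300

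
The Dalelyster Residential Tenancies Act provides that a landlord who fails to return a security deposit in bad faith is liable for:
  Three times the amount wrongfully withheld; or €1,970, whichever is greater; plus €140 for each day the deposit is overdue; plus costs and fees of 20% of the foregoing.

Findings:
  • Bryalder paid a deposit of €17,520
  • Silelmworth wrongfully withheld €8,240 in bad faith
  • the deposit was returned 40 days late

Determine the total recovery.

Recovery: €36,384

Trebled: 3 × €8,240 = €24,720
Minimum €1,970: €24,720 meets the minimum, no increase.
Late-return penalty: 40 × €140 = €5,600
Damages plus late penalty: €24,720 + €5,600 = €30,320
Costs and fees: 20% of €30,320 = €6,064
Total recovery: €30,320 + €6,064 = €36,384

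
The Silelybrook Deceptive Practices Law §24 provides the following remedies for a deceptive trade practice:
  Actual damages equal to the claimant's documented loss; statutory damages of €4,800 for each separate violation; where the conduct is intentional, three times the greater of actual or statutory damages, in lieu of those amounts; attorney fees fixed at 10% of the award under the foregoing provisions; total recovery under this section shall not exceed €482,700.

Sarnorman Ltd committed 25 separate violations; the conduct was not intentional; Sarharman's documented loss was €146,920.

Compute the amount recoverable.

Statutory damages: 25 × €4,800 = €120,000
Conduct not intentional: the in-lieu enhancement does not apply.
Actual plus statutory damages: €146,920 + €120,000 = €266,920
Attorney fees: 10% of €266,920 = €26,692
Total before cap: €266,920 + €26,692 = €293,612
Cap at €482,700: €293,612 is within the cap, no reduction.

€293,612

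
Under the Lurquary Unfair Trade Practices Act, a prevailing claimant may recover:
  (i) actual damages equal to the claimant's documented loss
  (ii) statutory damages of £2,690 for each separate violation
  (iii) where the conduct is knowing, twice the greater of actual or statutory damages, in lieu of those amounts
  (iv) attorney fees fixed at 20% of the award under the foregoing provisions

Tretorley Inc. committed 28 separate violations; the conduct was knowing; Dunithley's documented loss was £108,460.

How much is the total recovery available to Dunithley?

£260,304

Statutory damages: 28 × £2,690 = £75,320
Greater of actual damages (£108,460) or statutory damages (£75,320): £108,460
Doubled: 2 × £108,460 = £216,920
Attorney fees: 20% of £216,920 = £43,384
Total recovery: £216,920 + £43,384 = £260,304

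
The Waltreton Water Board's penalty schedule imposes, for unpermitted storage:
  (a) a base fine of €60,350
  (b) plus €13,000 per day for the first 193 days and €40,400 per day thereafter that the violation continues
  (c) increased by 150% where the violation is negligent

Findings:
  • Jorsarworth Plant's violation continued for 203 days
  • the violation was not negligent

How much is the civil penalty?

First 193 days: 193 × €13,000 = €2,509,000
Remaining days: (203 − 193) × €40,400 = €404,000
Per-day component: €2,509,000 + €404,000 = €2,913,000
Base plus per-day: €60,350 + €2,913,000 = €2,973,350
The violation was not negligent: no 150% increase.

€2,973,350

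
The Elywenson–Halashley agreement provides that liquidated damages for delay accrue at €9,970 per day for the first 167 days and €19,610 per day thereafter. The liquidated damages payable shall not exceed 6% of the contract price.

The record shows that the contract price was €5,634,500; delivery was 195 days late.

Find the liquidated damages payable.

First 167 days: 167 × €9,970 = €1,664,990
Remaining days: (195 − 167) × €19,610 = €549,080
Accrued per-day damages: €1,664,990 + €549,080 = €2,214,070
Cap: 6% of €5,634,500 = €338,070
Cap at €338,070: €2,214,070 exceeds the cap → €338,070

€338,070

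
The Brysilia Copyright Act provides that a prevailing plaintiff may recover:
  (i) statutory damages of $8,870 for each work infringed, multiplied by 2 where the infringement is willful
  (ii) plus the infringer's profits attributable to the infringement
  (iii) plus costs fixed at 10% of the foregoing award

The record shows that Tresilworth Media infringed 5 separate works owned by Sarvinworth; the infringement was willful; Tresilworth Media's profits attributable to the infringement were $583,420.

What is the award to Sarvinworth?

$739,332

Statutory damages: 5 × $8,870 = $44,350
Doubled: 2 × $44,350 = $88,700
Combined award: $88,700 + $583,420 = $672,120
Costs: 10% of $672,120 = $67,212
Award plus costs: $672,120 + $67,212 = $739,332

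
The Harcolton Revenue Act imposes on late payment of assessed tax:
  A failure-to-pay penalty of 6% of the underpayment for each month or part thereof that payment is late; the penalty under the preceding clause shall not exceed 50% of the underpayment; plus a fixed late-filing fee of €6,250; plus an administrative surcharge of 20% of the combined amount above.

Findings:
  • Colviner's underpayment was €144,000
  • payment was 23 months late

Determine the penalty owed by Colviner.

€93,900

Accrued rate: 6% × 23 = 138%, capped at 50% → 50%
Failure-to-pay penalty: 50% of €144,000 = €72,000
Penalty before surcharge: €72,000 + €6,250 = €78,250
Administrative surcharge: 20% of €78,250 = €15,650
Total penalty: €78,250 + €15,650 = €93,900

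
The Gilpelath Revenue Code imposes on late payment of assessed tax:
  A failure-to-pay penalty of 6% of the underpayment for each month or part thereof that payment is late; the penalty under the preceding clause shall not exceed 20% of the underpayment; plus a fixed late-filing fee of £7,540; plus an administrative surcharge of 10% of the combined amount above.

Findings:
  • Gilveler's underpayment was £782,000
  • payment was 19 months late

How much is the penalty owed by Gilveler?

Accrued rate: 6% × 19 = 114%, capped at 20% → 20%
Failure-to-pay penalty: 20% of £782,000 = £156,400
Penalty before surcharge: £156,400 + £7,540 = £163,940
Administrative surcharge: 10% of £163,940 = £16,394
Total penalty: £163,940 + £16,394 = £180,334

£180,334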